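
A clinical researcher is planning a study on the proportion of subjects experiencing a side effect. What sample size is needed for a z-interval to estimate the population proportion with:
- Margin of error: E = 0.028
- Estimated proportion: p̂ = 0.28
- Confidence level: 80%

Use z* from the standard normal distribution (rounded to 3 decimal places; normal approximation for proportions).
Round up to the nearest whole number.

Using z* for proportion z-interval (normal approximation).

For 80% confidence, z* = 1.282 (from standard normal table)

Sample size formula for proportion z-interval: n = z*²p̂(1-p̂)/E²

n = 1.282² × 0.28 × 0.72 / 0.028²
  = 1.643524 × 0.2016 / 0.000784
  = 422.6205

Round up to the nearest whole number: n = 423

423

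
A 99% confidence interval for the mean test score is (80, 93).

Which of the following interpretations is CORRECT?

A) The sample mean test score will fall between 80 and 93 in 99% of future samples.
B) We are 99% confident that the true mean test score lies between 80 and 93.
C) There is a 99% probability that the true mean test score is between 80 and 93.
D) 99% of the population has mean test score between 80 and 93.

A confidence interval represents our confidence in the procedure, not a probability statement about the parameter.

Key concept: If we repeated this sampling process many times and computed a 99% CI each time, about 99% of those intervals would contain the true population parameter.

For this specific interval (80, 93):
- Midpoint (point estimate): 86.5
- Margin of error: 6.5

The correct interpretation is the one stating confidence that the true parameter lies in the interval — option B.

B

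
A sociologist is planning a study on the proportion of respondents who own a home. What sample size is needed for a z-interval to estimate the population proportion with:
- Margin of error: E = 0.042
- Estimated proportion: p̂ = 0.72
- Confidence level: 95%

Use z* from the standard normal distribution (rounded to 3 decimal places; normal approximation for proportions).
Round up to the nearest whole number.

Using z* for proportion z-interval (normal approximation).

For 95% confidence, z* = 1.96 (from standard normal table)

Sample size formula for proportion z-interval: n = z*²p̂(1-p̂)/E²

n = 1.96² × 0.72 × 0.28 / 0.042²
  = 3.8416 × 0.2016 / 0.001764
  = 439.0400

Round up to the nearest whole number: n = 440

440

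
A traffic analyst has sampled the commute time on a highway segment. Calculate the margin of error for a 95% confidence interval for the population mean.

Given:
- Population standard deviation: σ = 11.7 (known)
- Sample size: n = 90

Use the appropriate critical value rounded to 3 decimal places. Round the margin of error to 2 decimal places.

The population standard deviation σ is known, so use the z-interval margin of error formula.

For 95% confidence, z* = 1.96 (from standard normal table)

Margin of error formula for z-interval: E = z* × σ/√n

E = 1.96 × 11.7/√90
  = 1.96 × 1.233288
  = 2.4172

Rounded to 2 decimal places:

2.42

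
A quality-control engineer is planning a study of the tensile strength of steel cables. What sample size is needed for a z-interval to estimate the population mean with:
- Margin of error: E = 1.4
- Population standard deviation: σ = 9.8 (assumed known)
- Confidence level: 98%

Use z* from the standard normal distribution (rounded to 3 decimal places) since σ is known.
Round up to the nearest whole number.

Using z* since population σ is known (z-interval formula).

For 98% confidence, z* = 2.326 (from standard normal table)

Sample size formula for z-interval: n = (z*σ/E)²

n = (2.326 × 9.8 / 1.4)²
  = (16.282000)²
  = 265.1035

Round up to the nearest whole number: n = 266

266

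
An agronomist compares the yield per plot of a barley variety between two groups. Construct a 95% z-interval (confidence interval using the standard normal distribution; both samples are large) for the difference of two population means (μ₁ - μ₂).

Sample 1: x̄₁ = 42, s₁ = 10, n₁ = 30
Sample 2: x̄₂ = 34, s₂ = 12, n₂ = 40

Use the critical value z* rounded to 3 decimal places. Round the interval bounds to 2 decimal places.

Both samples are large (n₁ = 30 ≥ 30, n₂ = 40 ≥ 30), so a z-interval for the difference of means applies.

Point estimate: x̄₁ - x̄₂ = 42 - 34 = 8

Standard error: SE = √(s₁²/n₁ + s₂²/n₂)
= √(10²/30 + 12²/40)
= √(3.333333 + 3.600000)
= 2.633122

For 95% confidence, z* = 1.96 (from standard normal table)
Margin of error: E = z* × SE = 1.96 × 2.633122 = 5.1609

Z-interval: (x̄₁ - x̄₂) ± E = 8 ± 5.1609 = (2.8391, 13.1609)

Rounded to 2 decimal places:

(2.84, 13.16)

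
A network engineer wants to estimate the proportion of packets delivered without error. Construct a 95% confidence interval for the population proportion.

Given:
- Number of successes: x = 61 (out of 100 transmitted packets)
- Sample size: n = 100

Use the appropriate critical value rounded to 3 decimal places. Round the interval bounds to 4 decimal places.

Sample proportion: p̂ = 61/100 = 0.610000

Check conditions for normal approximation:
  np̂ = 61 ≥ 10 ✓
  n(1-p̂) = 39 ≥ 10 ✓

The sample is large enough, so use a z-interval (normal approximation) for the proportion.

For 95% confidence, z* = 1.96 (from standard normal table)

Standard error: SE = √(p̂(1-p̂)/n) = √(0.610000×0.390000/100) = 0.04877499

Margin of error: E = z* × SE = 1.96 × 0.04877499 = 0.095599

Z-interval: p̂ ± E = 0.610000 ± 0.095599 = (0.514401, 0.705599)

Rounded to 4 decimal places:

(0.5144, 0.7056)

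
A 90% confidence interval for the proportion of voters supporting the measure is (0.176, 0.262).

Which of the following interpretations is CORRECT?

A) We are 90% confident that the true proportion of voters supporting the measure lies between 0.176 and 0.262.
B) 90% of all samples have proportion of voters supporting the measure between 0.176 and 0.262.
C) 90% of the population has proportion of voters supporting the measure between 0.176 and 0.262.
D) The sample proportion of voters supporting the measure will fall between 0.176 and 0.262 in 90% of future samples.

A confidence interval represents our confidence in the procedure, not a probability statement about the parameter.

Key concept: If we repeated this sampling process many times and computed a 90% CI each time, about 90% of those intervals would contain the true population parameter.

For this specific interval (0.176, 0.262):
- Midpoint (point estimate): 0.219
- Margin of error: 0.043

The correct interpretation is the one stating confidence that the true parameter lies in the interval — option A.

A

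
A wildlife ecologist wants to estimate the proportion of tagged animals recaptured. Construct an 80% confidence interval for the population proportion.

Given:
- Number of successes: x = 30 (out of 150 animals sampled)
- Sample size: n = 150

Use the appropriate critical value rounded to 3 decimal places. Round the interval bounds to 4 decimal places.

Sample proportion: p̂ = 30/150 = 0.200000

Check conditions for normal approximation:
  np̂ = 30 ≥ 10 ✓
  n(1-p̂) = 120 ≥ 10 ✓

The sample is large enough, so use a z-interval (normal approximation) for the proportion.

For 80% confidence, z* = 1.282 (from standard normal table)

Standard error: SE = √(p̂(1-p̂)/n) = √(0.200000×0.800000/150) = 0.03265986

Margin of error: E = z* × SE = 1.282 × 0.03265986 = 0.041870

Z-interval: p̂ ± E = 0.200000 ± 0.041870 = (0.158130, 0.241870)

Rounded to 4 decimal places:

(0.1581, 0.2419)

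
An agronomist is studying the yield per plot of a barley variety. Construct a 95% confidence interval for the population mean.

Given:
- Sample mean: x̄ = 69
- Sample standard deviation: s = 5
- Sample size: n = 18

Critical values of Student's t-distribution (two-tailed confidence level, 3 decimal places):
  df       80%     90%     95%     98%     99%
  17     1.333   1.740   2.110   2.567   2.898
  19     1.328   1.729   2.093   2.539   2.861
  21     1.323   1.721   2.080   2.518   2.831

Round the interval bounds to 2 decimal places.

The population standard deviation σ is unknown (only the sample standard deviation s is given), so use a t-interval with df = n - 1 = 18 - 1 = 17.

For 95% confidence with df = 17, t* = 2.110 (from t-table)

Standard error: SE = s/√n = 5/√18 = 1.178511

Margin of error: E = t* × SE = 2.110 × 1.178511 = 2.4867

T-interval: x̄ ± E = 69 ± 2.4867 = (66.5133, 71.4867)

Rounded to 2 decimal places:

(66.51, 71.49)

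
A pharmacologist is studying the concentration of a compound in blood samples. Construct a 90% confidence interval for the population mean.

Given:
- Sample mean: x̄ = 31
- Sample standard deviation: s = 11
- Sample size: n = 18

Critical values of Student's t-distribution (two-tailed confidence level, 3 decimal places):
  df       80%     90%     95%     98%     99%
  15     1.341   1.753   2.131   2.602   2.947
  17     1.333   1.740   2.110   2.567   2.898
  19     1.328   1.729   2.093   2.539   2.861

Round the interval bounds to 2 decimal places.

The population standard deviation σ is unknown (only the sample standard deviation s is given), so use a t-interval with df = n - 1 = 18 - 1 = 17.

For 90% confidence with df = 17, t* = 1.740 (from t-table)

Standard error: SE = s/√n = 11/√18 = 2.592725

Margin of error: E = t* × SE = 1.740 × 2.592725 = 4.5113

T-interval: x̄ ± E = 31 ± 4.5113 = (26.4887, 35.5113)

Rounded to 2 decimal places:

(26.49, 35.51)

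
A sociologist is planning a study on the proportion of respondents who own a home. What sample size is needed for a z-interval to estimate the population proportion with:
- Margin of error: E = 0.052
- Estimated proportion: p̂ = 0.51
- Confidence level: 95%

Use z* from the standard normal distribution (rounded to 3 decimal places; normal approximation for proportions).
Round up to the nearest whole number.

Using z* for proportion z-interval (normal approximation).

For 95% confidence, z* = 1.96 (from standard normal table)

Sample size formula for proportion z-interval: n = z*²p̂(1-p̂)/E²

n = 1.96² × 0.51 × 0.49 / 0.052²
  = 3.8416 × 0.2499 / 0.002704
  = 355.0354

Round up to the nearest whole number: n = 356

356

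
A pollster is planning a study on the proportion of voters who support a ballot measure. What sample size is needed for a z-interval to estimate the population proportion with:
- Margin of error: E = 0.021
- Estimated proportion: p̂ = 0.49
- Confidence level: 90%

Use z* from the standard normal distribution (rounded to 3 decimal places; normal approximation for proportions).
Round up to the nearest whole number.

Using z* for proportion z-interval (normal approximation).

For 90% confidence, z* = 1.645 (from standard normal table)

Sample size formula for proportion z-interval: n = z*²p̂(1-p̂)/E²

n = 1.645² × 0.49 × 0.51 / 0.021²
  = 2.706025 × 0.2499 / 0.000441
  = 1533.4142

Round up to the nearest whole number: n = 1534

1534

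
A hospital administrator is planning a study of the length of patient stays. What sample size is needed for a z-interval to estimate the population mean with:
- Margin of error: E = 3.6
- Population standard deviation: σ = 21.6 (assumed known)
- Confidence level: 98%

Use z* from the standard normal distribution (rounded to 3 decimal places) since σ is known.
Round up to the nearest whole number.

Using z* since population σ is known (z-interval formula).

For 98% confidence, z* = 2.326 (from standard normal table)

Sample size formula for z-interval: n = (z*σ/E)²

n = (2.326 × 21.6 / 3.6)²
  = (13.956000)²
  = 194.7699

Round up to the nearest whole number: n = 195

195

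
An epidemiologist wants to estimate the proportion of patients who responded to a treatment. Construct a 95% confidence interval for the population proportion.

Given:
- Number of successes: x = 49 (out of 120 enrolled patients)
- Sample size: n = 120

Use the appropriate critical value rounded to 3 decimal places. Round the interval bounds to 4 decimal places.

Sample proportion: p̂ = 49/120 = 0.408333

Check conditions for normal approximation:
  np̂ = 49 ≥ 10 ✓
  n(1-p̂) = 71 ≥ 10 ✓

The sample is large enough, so use a z-interval (normal approximation) for the proportion.

For 95% confidence, z* = 1.96 (from standard normal table)

Standard error: SE = √(p̂(1-p̂)/n) = √(0.408333×0.591667/120) = 0.04486993

Margin of error: E = z* × SE = 1.96 × 0.04486993 = 0.087945

Z-interval: p̂ ± E = 0.408333 ± 0.087945 = (0.320388, 0.496278)

Rounded to 4 decimal places:

(0.3204, 0.4963)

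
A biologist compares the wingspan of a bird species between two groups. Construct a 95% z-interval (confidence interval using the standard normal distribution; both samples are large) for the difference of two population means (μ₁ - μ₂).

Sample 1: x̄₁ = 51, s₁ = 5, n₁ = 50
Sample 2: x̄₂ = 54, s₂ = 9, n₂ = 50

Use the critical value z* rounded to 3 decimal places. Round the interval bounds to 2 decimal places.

Both samples are large (n₁ = 50 ≥ 30, n₂ = 50 ≥ 30), so a z-interval for the difference of means applies.

Point estimate: x̄₁ - x̄₂ = 51 - 54 = -3

Standard error: SE = √(s₁²/n₁ + s₂²/n₂)
= √(5²/50 + 9²/50)
= √(0.500000 + 1.620000)
= 1.456022

For 95% confidence, z* = 1.96 (from standard normal table)
Margin of error: E = z* × SE = 1.96 × 1.456022 = 2.8538

Z-interval: (x̄₁ - x̄₂) ± E = -3 ± 2.8538 = (-5.8538, -0.1462)

Rounded to 2 decimal places:

(-5.85, -0.15)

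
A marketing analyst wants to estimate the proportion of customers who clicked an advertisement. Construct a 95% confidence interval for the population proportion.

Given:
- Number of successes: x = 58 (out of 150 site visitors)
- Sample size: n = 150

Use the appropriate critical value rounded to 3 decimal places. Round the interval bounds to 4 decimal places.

Sample proportion: p̂ = 58/150 = 0.386667

Check conditions for normal approximation:
  np̂ = 58 ≥ 10 ✓
  n(1-p̂) = 92 ≥ 10 ✓

The sample is large enough, so use a z-interval (normal approximation) for the proportion.

For 95% confidence, z* = 1.96 (from standard normal table)

Standard error: SE = √(p̂(1-p̂)/n) = √(0.386667×0.613333/150) = 0.03976226

Margin of error: E = z* × SE = 1.96 × 0.03976226 = 0.077934

Z-interval: p̂ ± E = 0.386667 ± 0.077934 = (0.308733, 0.464601)

Rounded to 4 decimal places:

(0.3087, 0.4646)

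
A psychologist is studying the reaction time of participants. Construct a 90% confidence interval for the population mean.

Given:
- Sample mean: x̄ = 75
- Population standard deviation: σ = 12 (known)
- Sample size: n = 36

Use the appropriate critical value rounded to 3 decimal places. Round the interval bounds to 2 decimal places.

The population standard deviation σ is known, so use a z-interval (standard normal critical value).

For 90% confidence, z* = 1.645 (from standard normal table)

Standard error: SE = σ/√n = 12/√36 = 2.000000

Margin of error: E = z* × SE = 1.645 × 2.000000 = 3.2900

Z-interval: x̄ ± E = 75 ± 3.2900 = (71.7100, 78.2900)

Rounded to 2 decimal places:

(71.71, 78.29)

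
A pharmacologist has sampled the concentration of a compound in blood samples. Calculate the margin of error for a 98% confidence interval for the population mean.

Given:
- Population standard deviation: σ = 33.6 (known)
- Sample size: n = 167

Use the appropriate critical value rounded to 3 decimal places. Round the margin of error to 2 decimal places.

The population standard deviation σ is known, so use the z-interval margin of error formula.

For 98% confidence, z* = 2.326 (from standard normal table)

Margin of error formula for z-interval: E = z* × σ/√n

E = 2.326 × 33.6/√167
  = 2.326 × 2.600046
  = 6.0477

Rounded to 2 decimal places:

6.05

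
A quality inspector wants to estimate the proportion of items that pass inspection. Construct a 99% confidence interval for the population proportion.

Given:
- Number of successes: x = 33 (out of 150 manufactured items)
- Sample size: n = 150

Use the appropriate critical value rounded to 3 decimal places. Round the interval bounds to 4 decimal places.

Sample proportion: p̂ = 33/150 = 0.220000

Check conditions for normal approximation:
  np̂ = 33 ≥ 10 ✓
  n(1-p̂) = 117 ≥ 10 ✓

The sample is large enough, so use a z-interval (normal approximation) for the proportion.

For 99% confidence, z* = 2.576 (from standard normal table)

Standard error: SE = √(p̂(1-p̂)/n) = √(0.220000×0.780000/150) = 0.03382307

Margin of error: E = z* × SE = 2.576 × 0.03382307 = 0.087128

Z-interval: p̂ ± E = 0.220000 ± 0.087128 = (0.132872, 0.307128)

Rounded to 4 decimal places:

(0.1329, 0.3071)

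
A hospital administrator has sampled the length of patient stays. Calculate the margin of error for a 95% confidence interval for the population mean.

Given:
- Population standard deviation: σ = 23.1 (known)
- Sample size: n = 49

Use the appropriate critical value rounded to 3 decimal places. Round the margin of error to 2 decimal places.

The population standard deviation σ is known, so use the z-interval margin of error formula.

For 95% confidence, z* = 1.96 (from standard normal table)

Margin of error formula for z-interval: E = z* × σ/√n

E = 1.96 × 23.1/√49
  = 1.96 × 3.300000
  = 6.4680

Rounded to 2 decimal places:

6.47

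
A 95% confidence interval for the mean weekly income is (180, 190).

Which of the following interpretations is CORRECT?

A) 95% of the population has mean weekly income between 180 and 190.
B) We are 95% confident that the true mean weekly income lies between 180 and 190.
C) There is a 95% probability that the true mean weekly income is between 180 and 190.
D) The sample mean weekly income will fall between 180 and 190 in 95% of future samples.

A confidence interval represents our confidence in the procedure, not a probability statement about the parameter.

Key concept: If we repeated this sampling process many times and computed a 95% CI each time, about 95% of those intervals would contain the true population parameter.

For this specific interval (180, 190):
- Midpoint (point estimate): 185
- Margin of error: 5

The correct interpretation is the one stating confidence that the true parameter lies in the interval — option B.

B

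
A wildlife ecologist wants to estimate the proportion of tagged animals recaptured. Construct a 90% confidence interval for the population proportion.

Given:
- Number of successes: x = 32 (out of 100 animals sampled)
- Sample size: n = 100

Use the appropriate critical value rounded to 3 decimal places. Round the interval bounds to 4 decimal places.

Sample proportion: p̂ = 32/100 = 0.320000

Check conditions for normal approximation:
  np̂ = 32 ≥ 10 ✓
  n(1-p̂) = 68 ≥ 10 ✓

The sample is large enough, so use a z-interval (normal approximation) for the proportion.

For 90% confidence, z* = 1.645 (from standard normal table)

Standard error: SE = √(p̂(1-p̂)/n) = √(0.320000×0.680000/100) = 0.04664762

Margin of error: E = z* × SE = 1.645 × 0.04664762 = 0.076735

Z-interval: p̂ ± E = 0.320000 ± 0.076735 = (0.243265, 0.396735)

Rounded to 4 decimal places:

(0.2433, 0.3967)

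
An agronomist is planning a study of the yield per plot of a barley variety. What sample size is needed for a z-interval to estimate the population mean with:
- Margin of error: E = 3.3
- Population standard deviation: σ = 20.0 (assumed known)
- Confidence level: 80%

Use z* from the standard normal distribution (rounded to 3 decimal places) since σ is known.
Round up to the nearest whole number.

Using z* since population σ is known (z-interval formula).

For 80% confidence, z* = 1.282 (from standard normal table)

Sample size formula for z-interval: n = (z*σ/E)²

n = (1.282 × 20.0 / 3.3)²
  = (7.769697)²
  = 60.3682

Round up to the nearest whole number: n = 61

61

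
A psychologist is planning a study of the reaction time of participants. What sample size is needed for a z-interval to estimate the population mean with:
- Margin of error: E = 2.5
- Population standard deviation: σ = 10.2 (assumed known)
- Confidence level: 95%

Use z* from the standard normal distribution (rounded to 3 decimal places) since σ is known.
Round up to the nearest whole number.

Using z* since population σ is known (z-interval formula).

For 95% confidence, z* = 1.96 (from standard normal table)

Sample size formula for z-interval: n = (z*σ/E)²

n = (1.96 × 10.2 / 2.5)²
  = (7.996800)²
  = 63.9488

Round up to the nearest whole number: n = 64

64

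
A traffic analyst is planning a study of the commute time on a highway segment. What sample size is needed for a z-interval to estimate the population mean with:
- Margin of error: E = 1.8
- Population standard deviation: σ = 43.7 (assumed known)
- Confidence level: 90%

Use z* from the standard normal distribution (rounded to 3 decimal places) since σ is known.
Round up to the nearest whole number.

Using z* since population σ is known (z-interval formula).

For 90% confidence, z* = 1.645 (from standard normal table)

Sample size formula for z-interval: n = (z*σ/E)²

n = (1.645 × 43.7 / 1.8)²
  = (39.936944)²
  = 1594.9595

Round up to the nearest whole number: n = 1595

1595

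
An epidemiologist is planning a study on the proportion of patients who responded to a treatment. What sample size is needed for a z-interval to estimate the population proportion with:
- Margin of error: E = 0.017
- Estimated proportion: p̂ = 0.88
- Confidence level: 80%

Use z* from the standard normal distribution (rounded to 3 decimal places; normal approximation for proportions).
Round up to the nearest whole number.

Using z* for proportion z-interval (normal approximation).

For 80% confidence, z* = 1.282 (from standard normal table)

Sample size formula for proportion z-interval: n = z*²p̂(1-p̂)/E²

n = 1.282² × 0.88 × 0.12 / 0.017²
  = 1.643524 × 0.1056 / 0.000289
  = 600.5403

Round up to the nearest whole number: n = 601

601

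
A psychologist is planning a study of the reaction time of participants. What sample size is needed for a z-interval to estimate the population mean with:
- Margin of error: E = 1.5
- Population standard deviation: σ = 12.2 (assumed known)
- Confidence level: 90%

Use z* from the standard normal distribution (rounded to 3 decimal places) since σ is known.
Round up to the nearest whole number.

Using z* since population σ is known (z-interval formula).

For 90% confidence, z* = 1.645 (from standard normal table)

Sample size formula for z-interval: n = (z*σ/E)²

n = (1.645 × 12.2 / 1.5)²
  = (13.379333)²
  = 179.0066

Round up to the nearest whole number: n = 180

180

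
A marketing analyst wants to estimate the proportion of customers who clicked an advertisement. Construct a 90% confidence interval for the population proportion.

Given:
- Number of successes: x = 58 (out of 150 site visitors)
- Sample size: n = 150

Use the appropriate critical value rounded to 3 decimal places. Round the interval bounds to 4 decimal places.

Sample proportion: p̂ = 58/150 = 0.386667

Check conditions for normal approximation:
  np̂ = 58 ≥ 10 ✓
  n(1-p̂) = 92 ≥ 10 ✓

The sample is large enough, so use a z-interval (normal approximation) for the proportion.

For 90% confidence, z* = 1.645 (from standard normal table)

Standard error: SE = √(p̂(1-p̂)/n) = √(0.386667×0.613333/150) = 0.03976226

Margin of error: E = z* × SE = 1.645 × 0.03976226 = 0.065409

Z-interval: p̂ ± E = 0.386667 ± 0.065409 = (0.321258, 0.452076)

Rounded to 4 decimal places:

(0.3213, 0.4521)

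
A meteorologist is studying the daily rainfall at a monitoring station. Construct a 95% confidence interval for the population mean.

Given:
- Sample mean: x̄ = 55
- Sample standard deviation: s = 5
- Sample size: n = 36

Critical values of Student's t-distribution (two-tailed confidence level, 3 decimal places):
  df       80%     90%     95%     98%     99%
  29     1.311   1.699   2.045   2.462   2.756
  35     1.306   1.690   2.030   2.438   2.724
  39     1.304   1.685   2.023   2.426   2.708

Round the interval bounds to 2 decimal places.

The population standard deviation σ is unknown (only the sample standard deviation s is given), so use a t-interval with df = n - 1 = 36 - 1 = 35.

For 95% confidence with df = 35, t* = 2.030 (from t-table)

Standard error: SE = s/√n = 5/√36 = 0.833333

Margin of error: E = t* × SE = 2.030 × 0.833333 = 1.6917

T-interval: x̄ ± E = 55 ± 1.6917 = (53.3083, 56.6917)

Rounded to 2 decimal places:

(53.31, 56.69)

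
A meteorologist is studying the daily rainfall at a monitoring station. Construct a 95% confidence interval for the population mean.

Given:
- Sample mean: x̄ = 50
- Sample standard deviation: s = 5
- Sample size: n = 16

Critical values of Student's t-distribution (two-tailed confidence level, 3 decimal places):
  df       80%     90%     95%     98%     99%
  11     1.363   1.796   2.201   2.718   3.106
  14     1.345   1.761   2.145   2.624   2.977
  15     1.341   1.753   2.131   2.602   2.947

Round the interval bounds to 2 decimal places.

The population standard deviation σ is unknown (only the sample standard deviation s is given), so use a t-interval with df = n - 1 = 16 - 1 = 15.

For 95% confidence with df = 15, t* = 2.131 (from t-table)

Standard error: SE = s/√n = 5/√16 = 1.250000

Margin of error: E = t* × SE = 2.131 × 1.250000 = 2.6637

T-interval: x̄ ± E = 50 ± 2.6637 = (47.3362, 52.6638)

Rounded to 2 decimal places:

(47.34, 52.66)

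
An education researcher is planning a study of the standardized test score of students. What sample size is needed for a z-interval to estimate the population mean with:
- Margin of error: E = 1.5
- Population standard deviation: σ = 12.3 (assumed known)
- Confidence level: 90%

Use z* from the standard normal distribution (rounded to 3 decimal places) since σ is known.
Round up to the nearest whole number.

Using z* since population σ is known (z-interval formula).

For 90% confidence, z* = 1.645 (from standard normal table)

Sample size formula for z-interval: n = (z*σ/E)²

n = (1.645 × 12.3 / 1.5)²
  = (13.489000)²
  = 181.9531

Round up to the nearest whole number: n = 182

182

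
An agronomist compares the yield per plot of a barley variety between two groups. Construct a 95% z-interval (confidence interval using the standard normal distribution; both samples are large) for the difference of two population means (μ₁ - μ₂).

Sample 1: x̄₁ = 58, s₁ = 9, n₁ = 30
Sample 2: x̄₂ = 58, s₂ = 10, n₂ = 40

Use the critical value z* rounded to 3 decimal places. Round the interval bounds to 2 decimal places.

Both samples are large (n₁ = 30 ≥ 30, n₂ = 40 ≥ 30), so a z-interval for the difference of means applies.

Point estimate: x̄₁ - x̄₂ = 58 - 58 = 0

Standard error: SE = √(s₁²/n₁ + s₂²/n₂)
= √(9²/30 + 10²/40)
= √(2.700000 + 2.500000)
= 2.280351

For 95% confidence, z* = 1.96 (from standard normal table)
Margin of error: E = z* × SE = 1.96 × 2.280351 = 4.4695

Z-interval: (x̄₁ - x̄₂) ± E = 0 ± 4.4695 = (-4.4695, 4.4695)

Rounded to 2 decimal places:

(-4.47, 4.47)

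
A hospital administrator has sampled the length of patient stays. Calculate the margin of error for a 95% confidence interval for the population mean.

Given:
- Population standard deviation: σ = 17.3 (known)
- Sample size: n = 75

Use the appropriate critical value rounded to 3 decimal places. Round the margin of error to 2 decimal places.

The population standard deviation σ is known, so use the z-interval margin of error formula.

For 95% confidence, z* = 1.96 (from standard normal table)

Margin of error formula for z-interval: E = z* × σ/√n

E = 1.96 × 17.3/√75
  = 1.96 × 1.997632
  = 3.9154

Rounded to 2 decimal places:

3.92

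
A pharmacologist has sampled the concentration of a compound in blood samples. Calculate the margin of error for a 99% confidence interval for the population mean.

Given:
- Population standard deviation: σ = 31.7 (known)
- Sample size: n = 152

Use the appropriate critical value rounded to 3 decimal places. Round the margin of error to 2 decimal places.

The population standard deviation σ is known, so use the z-interval margin of error formula.

For 99% confidence, z* = 2.576 (from standard normal table)

Margin of error formula for z-interval: E = z* × σ/√n

E = 2.576 × 31.7/√152
  = 2.576 × 2.571210
  = 6.6234

Rounded to 2 decimal places:

6.62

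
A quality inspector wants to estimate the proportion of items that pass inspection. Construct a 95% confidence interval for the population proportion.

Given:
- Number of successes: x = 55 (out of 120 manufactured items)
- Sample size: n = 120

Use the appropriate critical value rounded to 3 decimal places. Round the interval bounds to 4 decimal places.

Sample proportion: p̂ = 55/120 = 0.458333

Check conditions for normal approximation:
  np̂ = 55 ≥ 10 ✓
  n(1-p̂) = 65 ≥ 10 ✓

The sample is large enough, so use a z-interval (normal approximation) for the proportion.

For 95% confidence, z* = 1.96 (from standard normal table)

Standard error: SE = √(p̂(1-p̂)/n) = √(0.458333×0.541667/120) = 0.04548479

Margin of error: E = z* × SE = 1.96 × 0.04548479 = 0.089150

Z-interval: p̂ ± E = 0.458333 ± 0.089150 = (0.369183, 0.547484)

Rounded to 4 decimal places:

(0.3692, 0.5475)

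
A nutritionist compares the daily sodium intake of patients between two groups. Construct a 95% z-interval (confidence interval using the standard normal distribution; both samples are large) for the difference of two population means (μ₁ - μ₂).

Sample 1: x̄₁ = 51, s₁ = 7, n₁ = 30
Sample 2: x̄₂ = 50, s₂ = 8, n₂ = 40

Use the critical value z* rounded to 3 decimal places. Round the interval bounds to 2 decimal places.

Both samples are large (n₁ = 30 ≥ 30, n₂ = 40 ≥ 30), so a z-interval for the difference of means applies.

Point estimate: x̄₁ - x̄₂ = 51 - 50 = 1

Standard error: SE = √(s₁²/n₁ + s₂²/n₂)
= √(7²/30 + 8²/40)
= √(1.633333 + 1.600000)
= 1.798147

For 95% confidence, z* = 1.96 (from standard normal table)
Margin of error: E = z* × SE = 1.96 × 1.798147 = 3.5244

Z-interval: (x̄₁ - x̄₂) ± E = 1 ± 3.5244 = (-2.5244, 4.5244)

Rounded to 2 decimal places:

(-2.52, 4.52)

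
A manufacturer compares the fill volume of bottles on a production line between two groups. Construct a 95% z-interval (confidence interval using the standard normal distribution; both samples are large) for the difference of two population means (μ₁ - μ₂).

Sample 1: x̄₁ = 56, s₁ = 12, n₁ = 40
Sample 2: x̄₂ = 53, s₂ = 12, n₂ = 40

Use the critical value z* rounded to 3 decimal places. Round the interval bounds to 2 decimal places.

Both samples are large (n₁ = 40 ≥ 30, n₂ = 40 ≥ 30), so a z-interval for the difference of means applies.

Point estimate: x̄₁ - x̄₂ = 56 - 53 = 3

Standard error: SE = √(s₁²/n₁ + s₂²/n₂)
= √(12²/40 + 12²/40)
= √(3.600000 + 3.600000)
= 2.683282

For 95% confidence, z* = 1.96 (from standard normal table)
Margin of error: E = z* × SE = 1.96 × 2.683282 = 5.2592

Z-interval: (x̄₁ - x̄₂) ± E = 3 ± 5.2592 = (-2.2592, 8.2592)

Rounded to 2 decimal places:

(-2.26, 8.26)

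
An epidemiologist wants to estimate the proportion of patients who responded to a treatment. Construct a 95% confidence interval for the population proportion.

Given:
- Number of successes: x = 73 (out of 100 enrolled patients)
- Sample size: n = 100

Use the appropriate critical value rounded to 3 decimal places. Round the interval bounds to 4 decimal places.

Sample proportion: p̂ = 73/100 = 0.730000

Check conditions for normal approximation:
  np̂ = 73 ≥ 10 ✓
  n(1-p̂) = 27 ≥ 10 ✓

The sample is large enough, so use a z-interval (normal approximation) for the proportion.

For 95% confidence, z* = 1.96 (from standard normal table)

Standard error: SE = √(p̂(1-p̂)/n) = √(0.730000×0.270000/100) = 0.04439595

Margin of error: E = z* × SE = 1.96 × 0.04439595 = 0.087016

Z-interval: p̂ ± E = 0.730000 ± 0.087016 = (0.642984, 0.817016)

Rounded to 4 decimal places:

(0.6430, 0.8170)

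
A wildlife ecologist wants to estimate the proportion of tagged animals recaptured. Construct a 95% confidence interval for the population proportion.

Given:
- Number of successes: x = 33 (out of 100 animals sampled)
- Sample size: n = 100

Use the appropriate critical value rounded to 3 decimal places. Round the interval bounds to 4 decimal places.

Sample proportion: p̂ = 33/100 = 0.330000

Check conditions for normal approximation:
  np̂ = 33 ≥ 10 ✓
  n(1-p̂) = 67 ≥ 10 ✓

The sample is large enough, so use a z-interval (normal approximation) for the proportion.

For 95% confidence, z* = 1.96 (from standard normal table)

Standard error: SE = √(p̂(1-p̂)/n) = √(0.330000×0.670000/100) = 0.04702127

Margin of error: E = z* × SE = 1.96 × 0.04702127 = 0.092162

Z-interval: p̂ ± E = 0.330000 ± 0.092162 = (0.237838, 0.422162)

Rounded to 4 decimal places:

(0.2378, 0.4222)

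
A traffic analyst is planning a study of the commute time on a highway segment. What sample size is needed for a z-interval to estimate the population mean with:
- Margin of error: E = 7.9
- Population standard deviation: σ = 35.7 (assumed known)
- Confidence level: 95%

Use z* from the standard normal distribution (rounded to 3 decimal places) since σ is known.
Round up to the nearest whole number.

Using z* since population σ is known (z-interval formula).

For 95% confidence, z* = 1.96 (from standard normal table)

Sample size formula for z-interval: n = (z*σ/E)²

n = (1.96 × 35.7 / 7.9)²
  = (8.857215)²
  = 78.4503

Round up to the nearest whole number: n = 79

79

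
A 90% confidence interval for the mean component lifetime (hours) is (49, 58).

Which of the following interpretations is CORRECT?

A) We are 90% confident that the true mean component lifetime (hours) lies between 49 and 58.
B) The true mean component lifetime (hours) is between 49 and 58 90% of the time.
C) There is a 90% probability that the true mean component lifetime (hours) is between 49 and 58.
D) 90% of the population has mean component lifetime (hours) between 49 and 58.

A confidence interval represents our confidence in the procedure, not a probability statement about the parameter.

Key concept: If we repeated this sampling process many times and computed a 90% CI each time, about 90% of those intervals would contain the true population parameter.

For this specific interval (49, 58):
- Midpoint (point estimate): 53.5
- Margin of error: 4.5

The correct interpretation is the one stating confidence that the true parameter lies in the interval — option A.

A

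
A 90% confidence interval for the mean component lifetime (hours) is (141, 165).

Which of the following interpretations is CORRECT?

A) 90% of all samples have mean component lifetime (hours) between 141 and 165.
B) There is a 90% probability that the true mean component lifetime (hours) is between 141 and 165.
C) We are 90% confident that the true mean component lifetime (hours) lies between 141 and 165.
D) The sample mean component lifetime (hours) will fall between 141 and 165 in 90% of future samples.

A confidence interval represents our confidence in the procedure, not a probability statement about the parameter.

Key concept: If we repeated this sampling process many times and computed a 90% CI each time, about 90% of those intervals would contain the true population parameter.

For this specific interval (141, 165):
- Midpoint (point estimate): 153
- Margin of error: 12

The correct interpretation is the one stating confidence that the true parameter lies in the interval — option C.

C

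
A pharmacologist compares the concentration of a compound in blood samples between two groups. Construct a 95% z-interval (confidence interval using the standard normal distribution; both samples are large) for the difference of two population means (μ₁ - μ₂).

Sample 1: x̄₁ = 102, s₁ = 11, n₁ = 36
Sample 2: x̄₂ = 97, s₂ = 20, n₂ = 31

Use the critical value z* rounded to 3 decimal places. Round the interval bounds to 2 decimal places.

Both samples are large (n₁ = 36 ≥ 30, n₂ = 31 ≥ 30), so a z-interval for the difference of means applies.

Point estimate: x̄₁ - x̄₂ = 102 - 97 = 5

Standard error: SE = √(s₁²/n₁ + s₂²/n₂)
= √(11²/36 + 20²/31)
= √(3.361111 + 12.903226)
= 4.032907

For 95% confidence, z* = 1.96 (from standard normal table)
Margin of error: E = z* × SE = 1.96 × 4.032907 = 7.9045

Z-interval: (x̄₁ - x̄₂) ± E = 5 ± 7.9045 = (-2.9045, 12.9045)

Rounded to 2 decimal places:

(-2.90, 12.90)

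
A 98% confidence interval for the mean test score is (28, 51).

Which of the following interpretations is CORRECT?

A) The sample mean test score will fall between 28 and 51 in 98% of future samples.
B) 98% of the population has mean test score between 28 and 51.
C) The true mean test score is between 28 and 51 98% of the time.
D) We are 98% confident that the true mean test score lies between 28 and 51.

A confidence interval represents our confidence in the procedure, not a probability statement about the parameter.

Key concept: If we repeated this sampling process many times and computed a 98% CI each time, about 98% of those intervals would contain the true population parameter.

For this specific interval (28, 51):
- Midpoint (point estimate): 39.5
- Margin of error: 11.5

The correct interpretation is the one stating confidence that the true parameter lies in the interval — option D.

D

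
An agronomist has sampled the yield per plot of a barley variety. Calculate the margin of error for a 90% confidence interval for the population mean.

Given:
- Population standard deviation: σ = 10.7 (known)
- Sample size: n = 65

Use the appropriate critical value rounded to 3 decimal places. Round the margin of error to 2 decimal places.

The population standard deviation σ is known, so use the z-interval margin of error formula.

For 90% confidence, z* = 1.645 (from standard normal table)

Margin of error formula for z-interval: E = z* × σ/√n

E = 1.645 × 10.7/√65
  = 1.645 × 1.327172
  = 2.1832

Rounded to 2 decimal places:

2.18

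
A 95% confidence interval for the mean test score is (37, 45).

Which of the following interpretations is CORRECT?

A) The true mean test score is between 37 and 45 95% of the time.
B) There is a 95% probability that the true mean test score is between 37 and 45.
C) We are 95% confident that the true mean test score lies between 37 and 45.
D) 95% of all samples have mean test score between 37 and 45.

A confidence interval represents our confidence in the procedure, not a probability statement about the parameter.

Key concept: If we repeated this sampling process many times and computed a 95% CI each time, about 95% of those intervals would contain the true population parameter.

For this specific interval (37, 45):
- Midpoint (point estimate): 41
- Margin of error: 4

The correct interpretation is the one stating confidence that the true parameter lies in the interval — option C.

C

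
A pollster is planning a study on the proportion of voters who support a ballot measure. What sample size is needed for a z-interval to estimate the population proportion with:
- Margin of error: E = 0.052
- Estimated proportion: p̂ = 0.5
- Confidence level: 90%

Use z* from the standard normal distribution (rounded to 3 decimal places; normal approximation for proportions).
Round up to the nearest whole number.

Using z* for proportion z-interval (normal approximation).

For 90% confidence, z* = 1.645 (from standard normal table)

Sample size formula for proportion z-interval: n = z*²p̂(1-p̂)/E²

n = 1.645² × 0.5 × 0.5 / 0.052²
  = 2.706025 × 0.25 / 0.002704
  = 250.1872

Round up to the nearest whole number: n = 251

251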